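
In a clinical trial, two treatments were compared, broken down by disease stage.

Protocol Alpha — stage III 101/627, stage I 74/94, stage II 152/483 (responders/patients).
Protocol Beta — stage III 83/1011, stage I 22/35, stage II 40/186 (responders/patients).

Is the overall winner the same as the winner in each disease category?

Yes

Stage III: Protocol Alpha 101/627 = 16.1%, Protocol Beta 83/1011 = 8.2% → Protocol Alpha
Stage I: Protocol Alpha 74/94 = 78.7%, Protocol Beta 22/35 = 62.9% → Protocol Alpha
Stage II: Protocol Alpha 152/483 = 31.5%, Protocol Beta 40/186 = 21.5% → Protocol Alpha
Overall: Protocol Alpha 327/1204 = 27.2%, Protocol Beta 145/1232 = 11.8% → Protocol Alpha
Protocol Alpha wins overall and in every disease group — no reversal.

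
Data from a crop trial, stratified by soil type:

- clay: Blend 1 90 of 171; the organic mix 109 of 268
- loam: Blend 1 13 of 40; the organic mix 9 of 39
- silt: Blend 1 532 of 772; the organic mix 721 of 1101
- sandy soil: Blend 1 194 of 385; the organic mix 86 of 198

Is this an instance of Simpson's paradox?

Clay: Blend 1 90/171 = 52.6%, the organic mix 109/268 = 40.7% → Blend 1
Loam: Blend 1 13/40 = 32.5%, the organic mix 9/39 = 23.1% → Blend 1
Silt: Blend 1 532/772 = 68.9%, the organic mix 721/1101 = 65.5% → Blend 1
Sandy soil: Blend 1 194/385 = 50.4%, the organic mix 86/198 = 43.4% → Blend 1
Overall: Blend 1 829/1368 = 60.6%, the organic mix 925/1606 = 57.6% → Blend 1
Blend 1 wins overall and in every soil group — no reversal.

No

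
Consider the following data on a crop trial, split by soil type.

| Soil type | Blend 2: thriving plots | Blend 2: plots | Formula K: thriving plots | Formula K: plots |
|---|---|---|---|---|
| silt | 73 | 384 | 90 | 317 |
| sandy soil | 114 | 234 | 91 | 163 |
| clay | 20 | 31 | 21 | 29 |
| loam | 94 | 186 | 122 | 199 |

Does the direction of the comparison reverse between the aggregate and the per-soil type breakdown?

No

Silt: Blend 2 73/384 = 19.0%, Formula K 90/317 = 28.4% → Formula K
Sandy soil: Blend 2 114/234 = 48.7%, Formula K 91/163 = 55.8% → Formula K
Clay: Blend 2 20/31 = 64.5%, Formula K 21/29 = 72.4% → Formula K
Loam: Blend 2 94/186 = 50.5%, Formula K 122/199 = 61.3% → Formula K
Overall: Blend 2 301/835 = 36.0%, Formula K 324/708 = 45.8% → Formula K
Formula K wins overall and in every soil group — no reversal.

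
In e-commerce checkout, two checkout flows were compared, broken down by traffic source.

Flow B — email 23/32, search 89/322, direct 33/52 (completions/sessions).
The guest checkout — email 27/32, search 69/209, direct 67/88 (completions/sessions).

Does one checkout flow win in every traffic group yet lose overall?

Email: Flow B 23/32 = 71.9%, the guest checkout 27/32 = 84.4% → the guest checkout
Search: Flow B 89/322 = 27.6%, the guest checkout 69/209 = 33.0% → the guest checkout
Direct: Flow B 33/52 = 63.5%, the guest checkout 67/88 = 76.1% → the guest checkout
Overall: Flow B 145/406 = 35.7%, the guest checkout 163/329 = 49.5% → the guest checkout
The guest checkout wins overall and in every traffic group — no reversal.

No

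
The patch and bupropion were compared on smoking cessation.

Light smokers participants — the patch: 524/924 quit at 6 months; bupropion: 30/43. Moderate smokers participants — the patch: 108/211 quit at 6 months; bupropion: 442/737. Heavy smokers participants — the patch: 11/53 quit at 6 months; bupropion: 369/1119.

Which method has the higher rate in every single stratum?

Light smokers: the patch 524/924 = 56.7%, bupropion 30/43 = 69.8% → bupropion
Moderate smokers: the patch 108/211 = 51.2%, bupropion 442/737 = 60.0% → bupropion
Heavy smokers: the patch 11/53 = 20.8%, bupropion 369/1119 = 33.0% → bupropion
Bupropion has the higher rate in all 3 groups.

bupropion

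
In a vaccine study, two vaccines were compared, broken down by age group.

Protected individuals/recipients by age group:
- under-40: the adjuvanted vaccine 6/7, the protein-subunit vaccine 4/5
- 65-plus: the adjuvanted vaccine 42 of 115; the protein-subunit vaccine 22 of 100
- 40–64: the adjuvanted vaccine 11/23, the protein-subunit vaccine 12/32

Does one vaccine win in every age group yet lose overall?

No

Under-40: the adjuvanted vaccine 6/7 = 85.7%, the protein-subunit vaccine 4/5 = 80.0% → the adjuvanted vaccine
65-plus: the adjuvanted vaccine 42/115 = 36.5%, the protein-subunit vaccine 22/100 = 22.0% → the adjuvanted vaccine
40–64: the adjuvanted vaccine 11/23 = 47.8%, the protein-subunit vaccine 12/32 = 37.5% → the adjuvanted vaccine
Overall: the adjuvanted vaccine 59/145 = 40.7%, the protein-subunit vaccine 38/137 = 27.7% → the adjuvanted vaccine
The adjuvanted vaccine wins overall and in every age group — no reversal.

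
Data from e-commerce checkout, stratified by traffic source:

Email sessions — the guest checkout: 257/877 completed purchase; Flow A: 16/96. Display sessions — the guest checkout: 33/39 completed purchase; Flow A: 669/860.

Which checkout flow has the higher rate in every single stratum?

the guest checkout

Email: the guest checkout 257/877 = 29.3%, Flow A 16/96 = 16.7% → the guest checkout
Display: the guest checkout 33/39 = 84.6%, Flow A 669/860 = 77.8% → the guest checkout
The guest checkout has the higher rate in both groups.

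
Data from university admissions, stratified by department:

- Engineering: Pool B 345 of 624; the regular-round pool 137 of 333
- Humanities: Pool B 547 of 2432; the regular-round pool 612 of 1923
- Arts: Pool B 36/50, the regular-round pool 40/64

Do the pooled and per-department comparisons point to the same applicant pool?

No

Engineering: Pool B 345/624 = 55.3%, the regular-round pool 137/333 = 41.1% → Pool B
Humanities: Pool B 547/2432 = 22.5%, the regular-round pool 612/1923 = 31.8% → the regular-round pool
Arts: Pool B 36/50 = 72.0%, the regular-round pool 40/64 = 62.5% → Pool B
Overall: Pool B 928/3106 = 29.9%, the regular-round pool 789/2320 = 34.0% → the regular-round pool
Neither sweeps: Pool B wins 2 of 3 groups, the regular-round pool wins 1. The regular-round pool wins overall but not every group — no Simpson reversal.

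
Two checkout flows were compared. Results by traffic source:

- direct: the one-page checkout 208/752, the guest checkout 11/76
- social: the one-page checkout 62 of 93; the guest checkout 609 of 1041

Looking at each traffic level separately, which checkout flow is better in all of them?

the one-page checkout

Direct: the one-page checkout 208/752 = 27.7%, the guest checkout 11/76 = 14.5% → the one-page checkout
Social: the one-page checkout 62/93 = 66.7%, the guest checkout 609/1041 = 58.5% → the one-page checkout
The one-page checkout has the higher rate in both groups.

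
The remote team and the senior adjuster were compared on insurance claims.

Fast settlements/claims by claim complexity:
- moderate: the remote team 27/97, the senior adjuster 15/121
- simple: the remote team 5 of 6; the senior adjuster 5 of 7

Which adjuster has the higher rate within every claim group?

the remote team

Moderate: the remote team 27/97 = 27.8%, the senior adjuster 15/121 = 12.4% → the remote team
Simple: the remote team 5/6 = 83.3%, the senior adjuster 5/7 = 71.4% → the remote team
The remote team has the higher rate in both groups.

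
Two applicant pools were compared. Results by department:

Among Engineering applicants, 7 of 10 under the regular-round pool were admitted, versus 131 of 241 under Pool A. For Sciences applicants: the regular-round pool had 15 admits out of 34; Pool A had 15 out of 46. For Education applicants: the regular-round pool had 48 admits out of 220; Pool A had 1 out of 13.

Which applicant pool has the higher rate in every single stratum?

the regular-round pool

Engineering: the regular-round pool 7/10 = 70.0%, Pool A 131/241 = 54.4% → the regular-round pool
Sciences: the regular-round pool 15/34 = 44.1%, Pool A 15/46 = 32.6% → the regular-round pool
Education: the regular-round pool 48/220 = 21.8%, Pool A 1/13 = 7.7% → the regular-round pool
The regular-round pool has the higher rate in all 3 groups.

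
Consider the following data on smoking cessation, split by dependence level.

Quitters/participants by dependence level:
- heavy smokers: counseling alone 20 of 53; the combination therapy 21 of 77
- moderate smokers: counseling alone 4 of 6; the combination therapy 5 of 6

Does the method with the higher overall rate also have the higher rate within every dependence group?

Heavy smokers: counseling alone 20/53 = 37.7%, the combination therapy 21/77 = 27.3% → counseling alone
Moderate smokers: counseling alone 4/6 = 66.7%, the combination therapy 5/6 = 83.3% → the combination therapy
Overall: counseling alone 24/59 = 40.7%, the combination therapy 26/83 = 31.3% → counseling alone
Neither sweeps: counseling alone wins 1 of 2 groups, the combination therapy wins 1. Counseling alone wins overall but not every group — no Simpson reversal.

No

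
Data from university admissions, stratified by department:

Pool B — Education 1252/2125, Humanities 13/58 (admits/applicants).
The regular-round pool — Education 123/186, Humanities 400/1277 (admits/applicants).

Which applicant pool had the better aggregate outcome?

Education: Pool B 1252/2125 = 58.9%, the regular-round pool 123/186 = 66.1% → the regular-round pool
Humanities: Pool B 13/58 = 22.4%, the regular-round pool 400/1277 = 31.3% → the regular-round pool
Overall: Pool B 1265/2183 = 57.9%, the regular-round pool 523/1463 = 35.7% → Pool B
(The regular-round pool wins every department group but Pool B wins overall — the regular-round pool's applicants skew toward the low-rate Humanities group.)

Pool B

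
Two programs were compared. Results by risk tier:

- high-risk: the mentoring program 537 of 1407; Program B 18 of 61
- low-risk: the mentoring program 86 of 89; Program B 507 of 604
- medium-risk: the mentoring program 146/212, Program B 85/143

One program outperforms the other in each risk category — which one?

the mentoring program

High-risk: the mentoring program 537/1407 = 38.2%, Program B 18/61 = 29.5% → the mentoring program
Low-risk: the mentoring program 86/89 = 96.6%, Program B 507/604 = 83.9% → the mentoring program
Medium-risk: the mentoring program 146/212 = 68.9%, Program B 85/143 = 59.4% → the mentoring program
The mentoring program has the higher rate in all 3 groups.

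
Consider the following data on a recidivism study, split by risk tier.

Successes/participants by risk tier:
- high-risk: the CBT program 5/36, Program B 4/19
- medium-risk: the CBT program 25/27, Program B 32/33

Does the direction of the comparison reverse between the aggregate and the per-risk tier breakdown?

No

High-risk: the CBT program 5/36 = 13.9%, Program B 4/19 = 21.1% → Program B
Medium-risk: the CBT program 25/27 = 92.6%, Program B 32/33 = 97.0% → Program B
Overall: the CBT program 30/63 = 47.6%, Program B 36/52 = 69.2% → Program B
Program B wins overall and in every risk group — no reversal.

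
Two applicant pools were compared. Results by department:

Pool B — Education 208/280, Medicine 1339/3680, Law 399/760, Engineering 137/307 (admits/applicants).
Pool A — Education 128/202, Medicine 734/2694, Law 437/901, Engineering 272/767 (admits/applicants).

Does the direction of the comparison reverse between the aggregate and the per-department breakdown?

Education: Pool B 208/280 = 74.3%, Pool A 128/202 = 63.4% → Pool B
Medicine: Pool B 1339/3680 = 36.4%, Pool A 734/2694 = 27.2% → Pool B
Law: Pool B 399/760 = 52.5%, Pool A 437/901 = 48.5% → Pool B
Engineering: Pool B 137/307 = 44.6%, Pool A 272/767 = 35.5% → Pool B
Overall: Pool B 2083/5027 = 41.4%, Pool A 1571/4564 = 34.4% → Pool B
Pool B wins overall and in every department group — no reversal.

No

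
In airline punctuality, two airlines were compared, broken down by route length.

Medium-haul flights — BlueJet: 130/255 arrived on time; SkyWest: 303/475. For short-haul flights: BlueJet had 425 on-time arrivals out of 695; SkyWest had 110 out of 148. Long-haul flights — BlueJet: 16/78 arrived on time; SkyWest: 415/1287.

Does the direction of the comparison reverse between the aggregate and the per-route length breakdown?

Yes

Medium-haul: BlueJet 130/255 = 51.0%, SkyWest 303/475 = 63.8% → SkyWest
Short-haul: BlueJet 425/695 = 61.2%, SkyWest 110/148 = 74.3% → SkyWest
Long-haul: BlueJet 16/78 = 20.5%, SkyWest 415/1287 = 32.2% → SkyWest
Overall: BlueJet 571/1028 = 55.5%, SkyWest 828/1910 = 43.4% → BlueJet
SkyWest wins each route group but BlueJet wins overall — the comparison reverses. SkyWest's flights skew toward long-haul, which has a lower base rate.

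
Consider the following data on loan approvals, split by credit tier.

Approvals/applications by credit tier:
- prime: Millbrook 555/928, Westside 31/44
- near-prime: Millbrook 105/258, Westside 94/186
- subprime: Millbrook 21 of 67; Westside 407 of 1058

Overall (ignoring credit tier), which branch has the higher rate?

Millbrook

Prime: Millbrook 555/928 = 59.8%, Westside 31/44 = 70.5% → Westside
Near-prime: Millbrook 105/258 = 40.7%, Westside 94/186 = 50.5% → Westside
Subprime: Millbrook 21/67 = 31.3%, Westside 407/1058 = 38.5% → Westside
Overall: Millbrook 681/1253 = 54.3%, Westside 532/1288 = 41.3% → Millbrook
(Westside wins every credit group but Millbrook wins overall — Westside's applications skew toward the low-rate subprime group.)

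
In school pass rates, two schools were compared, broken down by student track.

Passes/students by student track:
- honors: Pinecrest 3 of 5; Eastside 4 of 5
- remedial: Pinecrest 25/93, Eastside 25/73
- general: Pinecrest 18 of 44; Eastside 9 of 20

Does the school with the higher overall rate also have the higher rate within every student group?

Honors: Pinecrest 3/5 = 60.0%, Eastside 4/5 = 80.0% → Eastside
Remedial: Pinecrest 25/93 = 26.9%, Eastside 25/73 = 34.2% → Eastside
General: Pinecrest 18/44 = 40.9%, Eastside 9/20 = 45.0% → Eastside
Overall: Pinecrest 46/142 = 32.4%, Eastside 38/98 = 38.8% → Eastside
Eastside wins overall and in every student group — no reversal.

Yes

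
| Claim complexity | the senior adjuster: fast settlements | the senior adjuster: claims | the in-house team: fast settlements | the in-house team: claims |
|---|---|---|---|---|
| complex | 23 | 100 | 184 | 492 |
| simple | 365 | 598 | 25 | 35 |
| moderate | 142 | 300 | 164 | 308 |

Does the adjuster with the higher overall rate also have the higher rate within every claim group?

No

Complex: the senior adjuster 23/100 = 23.0%, the in-house team 184/492 = 37.4% → the in-house team
Simple: the senior adjuster 365/598 = 61.0%, the in-house team 25/35 = 71.4% → the in-house team
Moderate: the senior adjuster 142/300 = 47.3%, the in-house team 164/308 = 53.2% → the in-house team
Overall: the senior adjuster 530/998 = 53.1%, the in-house team 373/835 = 44.7% → the senior adjuster
The in-house team wins each claim group but the senior adjuster wins overall — the comparison reverses. The in-house team's claims skew toward complex, which has a lower base rate.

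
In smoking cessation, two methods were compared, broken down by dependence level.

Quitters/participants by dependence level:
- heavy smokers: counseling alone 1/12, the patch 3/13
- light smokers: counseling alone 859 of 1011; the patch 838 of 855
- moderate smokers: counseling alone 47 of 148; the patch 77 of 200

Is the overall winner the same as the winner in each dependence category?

Heavy smokers: counseling alone 1/12 = 8.3%, the patch 3/13 = 23.1% → the patch
Light smokers: counseling alone 859/1011 = 85.0%, the patch 838/855 = 98.0% → the patch
Moderate smokers: counseling alone 47/148 = 31.8%, the patch 77/200 = 38.5% → the patch
Overall: counseling alone 907/1171 = 77.5%, the patch 918/1068 = 86.0% → the patch
The patch wins overall and in every dependence group — no reversal.

Yes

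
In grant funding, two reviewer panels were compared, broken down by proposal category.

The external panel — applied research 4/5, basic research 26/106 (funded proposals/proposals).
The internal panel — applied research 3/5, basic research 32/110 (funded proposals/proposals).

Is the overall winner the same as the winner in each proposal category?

No

Applied research: the external panel 4/5 = 80.0%, the internal panel 3/5 = 60.0% → the external panel
Basic research: the external panel 26/106 = 24.5%, the internal panel 32/110 = 29.1% → the internal panel
Overall: the external panel 30/111 = 27.0%, the internal panel 35/115 = 30.4% → the internal panel
Neither sweeps: the external panel wins 1 of 2 groups, the internal panel wins 1. The internal panel wins overall but not every group — no Simpson reversal.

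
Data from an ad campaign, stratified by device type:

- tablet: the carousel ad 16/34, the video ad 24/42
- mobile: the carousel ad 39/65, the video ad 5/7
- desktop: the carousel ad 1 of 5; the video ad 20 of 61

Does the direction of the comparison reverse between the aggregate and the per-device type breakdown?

Yes

Tablet: the carousel ad 16/34 = 47.1%, the video ad 24/42 = 57.1% → the video ad
Mobile: the carousel ad 39/65 = 60.0%, the video ad 5/7 = 71.4% → the video ad
Desktop: the carousel ad 1/5 = 20.0%, the video ad 20/61 = 32.8% → the video ad
Overall: the carousel ad 56/104 = 53.8%, the video ad 49/110 = 44.5% → the carousel ad
The video ad wins each device group but the carousel ad wins overall — the comparison reverses. The video ad's impressions skew toward desktop, which has a lower base rate.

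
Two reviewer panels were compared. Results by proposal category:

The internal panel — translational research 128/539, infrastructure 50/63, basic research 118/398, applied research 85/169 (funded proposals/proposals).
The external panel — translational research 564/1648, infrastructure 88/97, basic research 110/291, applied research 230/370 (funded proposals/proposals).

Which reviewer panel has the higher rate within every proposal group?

Translational research: the internal panel 128/539 = 23.7%, the external panel 564/1648 = 34.2% → the external panel
Infrastructure: the internal panel 50/63 = 79.4%, the external panel 88/97 = 90.7% → the external panel
Basic research: the internal panel 118/398 = 29.6%, the external panel 110/291 = 37.8% → the external panel
Applied research: the internal panel 85/169 = 50.3%, the external panel 230/370 = 62.2% → the external panel
The external panel has the higher rate in all 4 groups.

the external panel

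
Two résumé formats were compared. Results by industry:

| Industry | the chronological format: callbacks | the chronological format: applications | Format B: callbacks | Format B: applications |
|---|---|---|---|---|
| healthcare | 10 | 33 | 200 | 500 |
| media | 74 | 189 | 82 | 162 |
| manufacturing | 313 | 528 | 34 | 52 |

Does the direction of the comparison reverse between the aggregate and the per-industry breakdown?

Yes

Healthcare: the chronological format 10/33 = 30.3%, Format B 200/500 = 40.0% → Format B
Media: the chronological format 74/189 = 39.2%, Format B 82/162 = 50.6% → Format B
Manufacturing: the chronological format 313/528 = 59.3%, Format B 34/52 = 65.4% → Format B
Overall: the chronological format 397/750 = 52.9%, Format B 316/714 = 44.3% → the chronological format
Format B wins each industry group but the chronological format wins overall — the comparison reverses. Format B's applications skew toward healthcare, which has a lower base rate.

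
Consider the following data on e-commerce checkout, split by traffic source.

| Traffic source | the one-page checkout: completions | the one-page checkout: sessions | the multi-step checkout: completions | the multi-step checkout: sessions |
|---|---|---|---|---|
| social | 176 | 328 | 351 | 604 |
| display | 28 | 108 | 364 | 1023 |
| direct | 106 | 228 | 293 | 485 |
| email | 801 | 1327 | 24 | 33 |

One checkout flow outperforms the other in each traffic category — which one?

Social: the one-page checkout 176/328 = 53.7%, the multi-step checkout 351/604 = 58.1% → the multi-step checkout
Display: the one-page checkout 28/108 = 25.9%, the multi-step checkout 364/1023 = 35.6% → the multi-step checkout
Direct: the one-page checkout 106/228 = 46.5%, the multi-step checkout 293/485 = 60.4% → the multi-step checkout
Email: the one-page checkout 801/1327 = 60.4%, the multi-step checkout 24/33 = 72.7% → the multi-step checkout
The multi-step checkout has the higher rate in all 4 groups.

the multi-step checkout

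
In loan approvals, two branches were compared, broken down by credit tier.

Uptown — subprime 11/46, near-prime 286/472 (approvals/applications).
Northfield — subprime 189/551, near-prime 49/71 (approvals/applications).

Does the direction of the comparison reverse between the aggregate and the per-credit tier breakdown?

Yes

Subprime: Uptown 11/46 = 23.9%, Northfield 189/551 = 34.3% → Northfield
Near-prime: Uptown 286/472 = 60.6%, Northfield 49/71 = 69.0% → Northfield
Overall: Uptown 297/518 = 57.3%, Northfield 238/622 = 38.3% → Uptown
Northfield wins each credit group but Uptown wins overall — the comparison reverses. Northfield's applications skew toward subprime, which has a lower base rate.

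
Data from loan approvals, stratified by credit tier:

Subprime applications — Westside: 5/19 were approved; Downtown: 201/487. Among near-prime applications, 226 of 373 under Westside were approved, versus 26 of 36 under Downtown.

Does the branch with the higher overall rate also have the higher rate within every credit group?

No

Subprime: Westside 5/19 = 26.3%, Downtown 201/487 = 41.3% → Downtown
Near-prime: Westside 226/373 = 60.6%, Downtown 26/36 = 72.2% → Downtown
Overall: Westside 231/392 = 58.9%, Downtown 227/523 = 43.4% → Westside
Downtown wins each credit group but Westside wins overall — the comparison reverses. Downtown's applications skew toward subprime, which has a lower base rate.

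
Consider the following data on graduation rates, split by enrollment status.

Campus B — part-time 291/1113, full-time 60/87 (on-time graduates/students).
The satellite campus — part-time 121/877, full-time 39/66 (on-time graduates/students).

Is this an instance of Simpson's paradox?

No

Part-time: Campus B 291/1113 = 26.1%, the satellite campus 121/877 = 13.8% → Campus B
Full-time: Campus B 60/87 = 69.0%, the satellite campus 39/66 = 59.1% → Campus B
Overall: Campus B 351/1200 = 29.2%, the satellite campus 160/943 = 17.0% → Campus B
Campus B wins overall and in every enrollment group — no reversal.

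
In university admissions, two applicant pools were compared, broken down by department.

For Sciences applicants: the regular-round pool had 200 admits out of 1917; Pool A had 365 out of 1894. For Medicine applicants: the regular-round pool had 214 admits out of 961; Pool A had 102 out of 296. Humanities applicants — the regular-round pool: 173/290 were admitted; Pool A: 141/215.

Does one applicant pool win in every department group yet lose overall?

Sciences: the regular-round pool 200/1917 = 10.4%, Pool A 365/1894 = 19.3% → Pool A
Medicine: the regular-round pool 214/961 = 22.3%, Pool A 102/296 = 34.5% → Pool A
Humanities: the regular-round pool 173/290 = 59.7%, Pool A 141/215 = 65.6% → Pool A
Overall: the regular-round pool 587/3168 = 18.5%, Pool A 608/2405 = 25.3% → Pool A
Pool A wins overall and in every department group — no reversal.

No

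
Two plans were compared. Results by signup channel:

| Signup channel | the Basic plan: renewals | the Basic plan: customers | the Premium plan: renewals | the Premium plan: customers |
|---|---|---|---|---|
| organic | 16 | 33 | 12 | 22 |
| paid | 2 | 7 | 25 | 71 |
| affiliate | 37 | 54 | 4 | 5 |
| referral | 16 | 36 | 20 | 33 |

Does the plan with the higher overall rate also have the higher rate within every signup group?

No

Organic: the Basic plan 16/33 = 48.5%, the Premium plan 12/22 = 54.5% → the Premium plan
Paid: the Basic plan 2/7 = 28.6%, the Premium plan 25/71 = 35.2% → the Premium plan
Affiliate: the Basic plan 37/54 = 68.5%, the Premium plan 4/5 = 80.0% → the Premium plan
Referral: the Basic plan 16/36 = 44.4%, the Premium plan 20/33 = 60.6% → the Premium plan
Overall: the Basic plan 71/130 = 54.6%, the Premium plan 61/131 = 46.6% → the Basic plan
The Premium plan wins each signup group but the Basic plan wins overall — the comparison reverses. The Premium plan's customers skew toward paid, which has a lower base rate.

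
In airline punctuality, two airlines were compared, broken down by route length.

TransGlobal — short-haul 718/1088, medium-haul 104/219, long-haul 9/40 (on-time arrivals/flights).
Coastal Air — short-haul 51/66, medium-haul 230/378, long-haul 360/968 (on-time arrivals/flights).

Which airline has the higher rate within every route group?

Short-haul: TransGlobal 718/1088 = 66.0%, Coastal Air 51/66 = 77.3% → Coastal Air
Medium-haul: TransGlobal 104/219 = 47.5%, Coastal Air 230/378 = 60.8% → Coastal Air
Long-haul: TransGlobal 9/40 = 22.5%, Coastal Air 360/968 = 37.2% → Coastal Air
Coastal Air has the higher rate in all 3 groups.

Coastal Air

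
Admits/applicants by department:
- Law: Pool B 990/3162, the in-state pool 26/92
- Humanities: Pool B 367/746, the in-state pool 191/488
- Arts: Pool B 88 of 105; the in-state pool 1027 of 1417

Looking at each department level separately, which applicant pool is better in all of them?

Pool B

Law: Pool B 990/3162 = 31.3%, the in-state pool 26/92 = 28.3% → Pool B
Humanities: Pool B 367/746 = 49.2%, the in-state pool 191/488 = 39.1% → Pool B
Arts: Pool B 88/105 = 83.8%, the in-state pool 1027/1417 = 72.5% → Pool B
Pool B has the higher rate in all 3 groups.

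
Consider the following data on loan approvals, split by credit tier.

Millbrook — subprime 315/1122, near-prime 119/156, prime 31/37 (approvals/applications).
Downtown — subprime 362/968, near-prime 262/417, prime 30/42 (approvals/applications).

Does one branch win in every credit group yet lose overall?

Subprime: Millbrook 315/1122 = 28.1%, Downtown 362/968 = 37.4% → Downtown
Near-prime: Millbrook 119/156 = 76.3%, Downtown 262/417 = 62.8% → Millbrook
Prime: Millbrook 31/37 = 83.8%, Downtown 30/42 = 71.4% → Millbrook
Overall: Millbrook 465/1315 = 35.4%, Downtown 654/1427 = 45.8% → Downtown
Neither sweeps: Millbrook wins 2 of 3 groups, Downtown wins 1. Downtown wins overall but not every group — no Simpson reversal.

No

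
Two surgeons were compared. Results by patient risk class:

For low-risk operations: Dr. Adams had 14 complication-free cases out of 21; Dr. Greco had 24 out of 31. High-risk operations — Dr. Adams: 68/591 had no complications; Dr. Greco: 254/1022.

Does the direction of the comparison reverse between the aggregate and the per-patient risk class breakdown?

Low-risk: Dr. Adams 14/21 = 66.7%, Dr. Greco 24/31 = 77.4% → Dr. Greco
High-risk: Dr. Adams 68/591 = 11.5%, Dr. Greco 254/1022 = 24.9% → Dr. Greco
Overall: Dr. Adams 82/612 = 13.4%, Dr. Greco 278/1053 = 26.4% → Dr. Greco
Dr. Greco wins overall and in every patient risk group — no reversal.

No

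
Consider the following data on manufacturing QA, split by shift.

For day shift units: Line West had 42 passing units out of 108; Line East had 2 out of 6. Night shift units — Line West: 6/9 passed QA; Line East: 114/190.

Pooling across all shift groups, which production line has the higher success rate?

Line East

Day shift: Line West 42/108 = 38.9%, Line East 2/6 = 33.3% → Line West
Night shift: Line West 6/9 = 66.7%, Line East 114/190 = 60.0% → Line West
Overall: Line West 48/117 = 41.0%, Line East 116/196 = 59.2% → Line East
(Line West wins every shift group but Line East wins overall — Line West's units skew toward the low-rate day shift group.)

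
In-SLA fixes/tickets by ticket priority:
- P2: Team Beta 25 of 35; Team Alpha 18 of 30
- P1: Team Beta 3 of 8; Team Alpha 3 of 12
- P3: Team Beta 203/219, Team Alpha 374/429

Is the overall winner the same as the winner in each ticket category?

P2: Team Beta 25/35 = 71.4%, Team Alpha 18/30 = 60.0% → Team Beta
P1: Team Beta 3/8 = 37.5%, Team Alpha 3/12 = 25.0% → Team Beta
P3: Team Beta 203/219 = 92.7%, Team Alpha 374/429 = 87.2% → Team Beta
Overall: Team Beta 231/262 = 88.2%, Team Alpha 395/471 = 83.9% → Team Beta
Team Beta wins overall and in every ticket group — no reversal.

Yes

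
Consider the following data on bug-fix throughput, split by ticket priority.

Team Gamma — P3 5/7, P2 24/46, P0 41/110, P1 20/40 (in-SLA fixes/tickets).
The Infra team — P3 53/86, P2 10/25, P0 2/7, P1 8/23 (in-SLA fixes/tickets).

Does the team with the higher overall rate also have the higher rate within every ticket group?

No

P3: Team Gamma 5/7 = 71.4%, the Infra team 53/86 = 61.6% → Team Gamma
P2: Team Gamma 24/46 = 52.2%, the Infra team 10/25 = 40.0% → Team Gamma
P0: Team Gamma 41/110 = 37.3%, the Infra team 2/7 = 28.6% → Team Gamma
P1: Team Gamma 20/40 = 50.0%, the Infra team 8/23 = 34.8% → Team Gamma
Overall: Team Gamma 90/203 = 44.3%, the Infra team 73/141 = 51.8% → the Infra team
Team Gamma wins each ticket group but the Infra team wins overall — the comparison reverses. Team Gamma's tickets skew toward P0, which has a lower base rate.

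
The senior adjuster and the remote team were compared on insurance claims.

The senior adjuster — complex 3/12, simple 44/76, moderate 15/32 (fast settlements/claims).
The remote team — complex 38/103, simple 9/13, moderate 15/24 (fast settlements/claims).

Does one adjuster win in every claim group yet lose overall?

Complex: the senior adjuster 3/12 = 25.0%, the remote team 38/103 = 36.9% → the remote team
Simple: the senior adjuster 44/76 = 57.9%, the remote team 9/13 = 69.2% → the remote team
Moderate: the senior adjuster 15/32 = 46.9%, the remote team 15/24 = 62.5% → the remote team
Overall: the senior adjuster 62/120 = 51.7%, the remote team 62/140 = 44.3% → the senior adjuster
The remote team wins each claim group but the senior adjuster wins overall — the comparison reverses. The remote team's claims skew toward complex, which has a lower base rate.

Yes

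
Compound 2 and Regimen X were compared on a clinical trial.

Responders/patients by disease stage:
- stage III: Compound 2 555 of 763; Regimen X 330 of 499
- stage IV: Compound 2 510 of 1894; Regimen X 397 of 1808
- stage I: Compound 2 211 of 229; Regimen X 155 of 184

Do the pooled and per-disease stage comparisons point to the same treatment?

Stage III: Compound 2 555/763 = 72.7%, Regimen X 330/499 = 66.1% → Compound 2
Stage IV: Compound 2 510/1894 = 26.9%, Regimen X 397/1808 = 22.0% → Compound 2
Stage I: Compound 2 211/229 = 92.1%, Regimen X 155/184 = 84.2% → Compound 2
Overall: Compound 2 1276/2886 = 44.2%, Regimen X 882/2491 = 35.4% → Compound 2
Compound 2 wins overall and in every disease group — no reversal.

Yes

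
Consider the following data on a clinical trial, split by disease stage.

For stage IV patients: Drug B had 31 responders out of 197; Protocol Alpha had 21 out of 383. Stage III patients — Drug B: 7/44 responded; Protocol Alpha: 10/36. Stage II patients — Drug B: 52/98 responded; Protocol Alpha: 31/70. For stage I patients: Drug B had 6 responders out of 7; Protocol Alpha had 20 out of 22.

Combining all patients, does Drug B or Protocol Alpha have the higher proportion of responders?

Drug B

Stage IV: Drug B 31/197 = 15.7%, Protocol Alpha 21/383 = 5.5% → Drug B
Stage III: Drug B 7/44 = 15.9%, Protocol Alpha 10/36 = 27.8% → Protocol Alpha
Stage II: Drug B 52/98 = 53.1%, Protocol Alpha 31/70 = 44.3% → Drug B
Stage I: Drug B 6/7 = 85.7%, Protocol Alpha 20/22 = 90.9% → Protocol Alpha
Overall: Drug B 96/346 = 27.7%, Protocol Alpha 82/511 = 16.0% → Drug B
(Neither sweeps every disease group, but Drug B has the higher pooled rate.)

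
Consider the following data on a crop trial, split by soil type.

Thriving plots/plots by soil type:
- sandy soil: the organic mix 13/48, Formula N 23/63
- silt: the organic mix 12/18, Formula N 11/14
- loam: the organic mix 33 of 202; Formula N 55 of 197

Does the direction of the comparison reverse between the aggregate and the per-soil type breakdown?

Sandy soil: the organic mix 13/48 = 27.1%, Formula N 23/63 = 36.5% → Formula N
Silt: the organic mix 12/18 = 66.7%, Formula N 11/14 = 78.6% → Formula N
Loam: the organic mix 33/202 = 16.3%, Formula N 55/197 = 27.9% → Formula N
Overall: the organic mix 58/268 = 21.6%, Formula N 89/274 = 32.5% → Formula N
Formula N wins overall and in every soil group — no reversal.

No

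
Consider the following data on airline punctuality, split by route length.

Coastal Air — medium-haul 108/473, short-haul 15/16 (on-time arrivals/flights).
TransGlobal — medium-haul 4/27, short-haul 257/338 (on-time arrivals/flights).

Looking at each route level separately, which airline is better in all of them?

Coastal Air

Medium-haul: Coastal Air 108/473 = 22.8%, TransGlobal 4/27 = 14.8% → Coastal Air
Short-haul: Coastal Air 15/16 = 93.8%, TransGlobal 257/338 = 76.0% → Coastal Air
Coastal Air has the higher rate in both groups.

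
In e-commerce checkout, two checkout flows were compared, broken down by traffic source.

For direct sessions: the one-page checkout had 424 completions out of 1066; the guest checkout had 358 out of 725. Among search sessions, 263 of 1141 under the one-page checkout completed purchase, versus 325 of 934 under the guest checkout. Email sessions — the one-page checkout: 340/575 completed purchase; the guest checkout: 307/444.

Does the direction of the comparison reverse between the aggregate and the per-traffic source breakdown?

No

Direct: the one-page checkout 424/1066 = 39.8%, the guest checkout 358/725 = 49.4% → the guest checkout
Search: the one-page checkout 263/1141 = 23.0%, the guest checkout 325/934 = 34.8% → the guest checkout
Email: the one-page checkout 340/575 = 59.1%, the guest checkout 307/444 = 69.1% → the guest checkout
Overall: the one-page checkout 1027/2782 = 36.9%, the guest checkout 990/2103 = 47.1% → the guest checkout
The guest checkout wins overall and in every traffic group — no reversal.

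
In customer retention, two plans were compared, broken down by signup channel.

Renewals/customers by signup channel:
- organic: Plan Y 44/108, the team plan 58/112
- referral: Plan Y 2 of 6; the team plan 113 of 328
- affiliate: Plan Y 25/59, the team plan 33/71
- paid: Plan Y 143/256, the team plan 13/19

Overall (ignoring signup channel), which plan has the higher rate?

Organic: Plan Y 44/108 = 40.7%, the team plan 58/112 = 51.8% → the team plan
Referral: Plan Y 2/6 = 33.3%, the team plan 113/328 = 34.5% → the team plan
Affiliate: Plan Y 25/59 = 42.4%, the team plan 33/71 = 46.5% → the team plan
Paid: Plan Y 143/256 = 55.9%, the team plan 13/19 = 68.4% → the team plan
Overall: Plan Y 214/429 = 49.9%, the team plan 217/530 = 40.9% → Plan Y
(The team plan wins every signup group but Plan Y wins overall — the team plan's customers skew toward the low-rate referral group.)

Plan Y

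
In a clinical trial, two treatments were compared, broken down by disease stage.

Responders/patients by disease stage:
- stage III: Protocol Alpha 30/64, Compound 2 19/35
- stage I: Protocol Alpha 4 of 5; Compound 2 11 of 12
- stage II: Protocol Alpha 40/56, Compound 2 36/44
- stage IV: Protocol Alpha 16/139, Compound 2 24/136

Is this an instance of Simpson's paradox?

No

Stage III: Protocol Alpha 30/64 = 46.9%, Compound 2 19/35 = 54.3% → Compound 2
Stage I: Protocol Alpha 4/5 = 80.0%, Compound 2 11/12 = 91.7% → Compound 2
Stage II: Protocol Alpha 40/56 = 71.4%, Compound 2 36/44 = 81.8% → Compound 2
Stage IV: Protocol Alpha 16/139 = 11.5%, Compound 2 24/136 = 17.6% → Compound 2
Overall: Protocol Alpha 90/264 = 34.1%, Compound 2 90/227 = 39.6% → Compound 2
Compound 2 wins overall and in every disease group — no reversal.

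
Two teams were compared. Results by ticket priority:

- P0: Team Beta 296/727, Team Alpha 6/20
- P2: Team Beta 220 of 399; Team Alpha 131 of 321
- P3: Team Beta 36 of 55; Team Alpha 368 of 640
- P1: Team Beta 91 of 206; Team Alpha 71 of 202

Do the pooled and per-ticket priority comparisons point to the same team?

P0: Team Beta 296/727 = 40.7%, Team Alpha 6/20 = 30.0% → Team Beta
P2: Team Beta 220/399 = 55.1%, Team Alpha 131/321 = 40.8% → Team Beta
P3: Team Beta 36/55 = 65.5%, Team Alpha 368/640 = 57.5% → Team Beta
P1: Team Beta 91/206 = 44.2%, Team Alpha 71/202 = 35.1% → Team Beta
Overall: Team Beta 643/1387 = 46.4%, Team Alpha 576/1183 = 48.7% → Team Alpha
Team Beta wins each ticket group but Team Alpha wins overall — the comparison reverses. Team Beta's tickets skew toward P0, which has a lower base rate.

No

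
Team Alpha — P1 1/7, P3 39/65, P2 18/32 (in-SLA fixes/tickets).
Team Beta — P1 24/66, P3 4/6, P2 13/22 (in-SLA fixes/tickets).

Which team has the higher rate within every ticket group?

Team Beta

P1: Team Alpha 1/7 = 14.3%, Team Beta 24/66 = 36.4% → Team Beta
P3: Team Alpha 39/65 = 60.0%, Team Beta 4/6 = 66.7% → Team Beta
P2: Team Alpha 18/32 = 56.2%, Team Beta 13/22 = 59.1% → Team Beta
Team Beta has the higher rate in all 3 groups.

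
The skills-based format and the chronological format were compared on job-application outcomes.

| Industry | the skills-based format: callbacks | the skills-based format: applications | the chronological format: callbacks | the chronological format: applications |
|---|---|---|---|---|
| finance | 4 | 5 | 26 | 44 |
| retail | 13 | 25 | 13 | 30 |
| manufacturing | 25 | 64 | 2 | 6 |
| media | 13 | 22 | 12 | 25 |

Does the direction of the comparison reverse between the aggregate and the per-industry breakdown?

Yes

Finance: the skills-based format 4/5 = 80.0%, the chronological format 26/44 = 59.1% → the skills-based format
Retail: the skills-based format 13/25 = 52.0%, the chronological format 13/30 = 43.3% → the skills-based format
Manufacturing: the skills-based format 25/64 = 39.1%, the chronological format 2/6 = 33.3% → the skills-based format
Media: the skills-based format 13/22 = 59.1%, the chronological format 12/25 = 48.0% → the skills-based format
Overall: the skills-based format 55/116 = 47.4%, the chronological format 53/105 = 50.5% → the chronological format
The skills-based format wins each industry group but the chronological format wins overall — the comparison reverses. The skills-based format's applications skew toward manufacturing, which has a lower base rate.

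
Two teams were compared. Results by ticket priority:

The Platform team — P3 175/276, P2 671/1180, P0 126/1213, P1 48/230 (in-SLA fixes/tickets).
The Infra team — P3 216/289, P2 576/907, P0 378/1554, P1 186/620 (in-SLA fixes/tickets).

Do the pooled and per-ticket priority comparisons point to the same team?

P3: the Platform team 175/276 = 63.4%, the Infra team 216/289 = 74.7% → the Infra team
P2: the Platform team 671/1180 = 56.9%, the Infra team 576/907 = 63.5% → the Infra team
P0: the Platform team 126/1213 = 10.4%, the Infra team 378/1554 = 24.3% → the Infra team
P1: the Platform team 48/230 = 20.9%, the Infra team 186/620 = 30.0% → the Infra team
Overall: the Platform team 1020/2899 = 35.2%, the Infra team 1356/3370 = 40.2% → the Infra team
The Infra team wins overall and in every ticket group — no reversal.

Yes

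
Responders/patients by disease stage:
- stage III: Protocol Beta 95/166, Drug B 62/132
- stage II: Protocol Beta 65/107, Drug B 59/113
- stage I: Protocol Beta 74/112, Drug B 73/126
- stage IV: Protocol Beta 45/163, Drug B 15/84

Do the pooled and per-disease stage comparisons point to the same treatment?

Yes

Stage III: Protocol Beta 95/166 = 57.2%, Drug B 62/132 = 47.0% → Protocol Beta
Stage II: Protocol Beta 65/107 = 60.7%, Drug B 59/113 = 52.2% → Protocol Beta
Stage I: Protocol Beta 74/112 = 66.1%, Drug B 73/126 = 57.9% → Protocol Beta
Stage IV: Protocol Beta 45/163 = 27.6%, Drug B 15/84 = 17.9% → Protocol Beta
Overall: Protocol Beta 279/548 = 50.9%, Drug B 209/455 = 45.9% → Protocol Beta
Protocol Beta wins overall and in every disease group — no reversal.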